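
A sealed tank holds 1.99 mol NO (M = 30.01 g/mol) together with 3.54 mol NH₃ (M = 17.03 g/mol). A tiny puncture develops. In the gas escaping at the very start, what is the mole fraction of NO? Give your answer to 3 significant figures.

Each component's effusion rate ∝ (its partial pressure)·(1/√M) ∝ n_i/√M_i.
So x_NO in the escaping gas = (n_NO/√M_NO) / Σ(n_i/√M_i)
= (1.99/√30.01) / (1.99/√30.01 + 3.54/√17.03) = 0.3633/(0.3633 + 0.8578) = 0.297.

0.297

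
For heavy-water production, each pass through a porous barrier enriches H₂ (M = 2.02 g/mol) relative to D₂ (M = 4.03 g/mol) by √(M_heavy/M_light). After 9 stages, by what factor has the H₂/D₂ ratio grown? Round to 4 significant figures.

After 9 stages the ratio has grown by (√(4.03/2.02))^9 = (4.03/2.02)^(9/2).
= 1.99505^(9/2) = 22.38.

22.38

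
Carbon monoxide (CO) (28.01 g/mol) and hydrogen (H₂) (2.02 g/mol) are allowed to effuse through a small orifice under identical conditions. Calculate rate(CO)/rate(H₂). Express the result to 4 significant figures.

0.2685

From Graham's law, rate_CO/rate_H₂ = √(M_H₂/M_CO) = √(2.02/28.01) = √0.07212 = 0.2685.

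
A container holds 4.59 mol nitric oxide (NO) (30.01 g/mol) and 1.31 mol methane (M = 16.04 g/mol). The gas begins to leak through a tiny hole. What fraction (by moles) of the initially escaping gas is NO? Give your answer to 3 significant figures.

Effusion rate of each component ∝ n_i/√M_i (partial pressure × 1/√M).
So x_NO in the escaping gas = (n_NO/√M_NO) / Σ(n_i/√M_i)
= (4.59/√30.01) / (4.59/√30.01 + 1.31/√16.04) = 0.8379/(0.8379 + 0.3271) = 0.719.

0.719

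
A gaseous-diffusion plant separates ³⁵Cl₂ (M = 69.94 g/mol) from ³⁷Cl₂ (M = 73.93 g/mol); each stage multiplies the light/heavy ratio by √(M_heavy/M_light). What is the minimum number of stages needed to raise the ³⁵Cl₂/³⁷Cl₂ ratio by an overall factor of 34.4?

Single-stage factor α = √(73.93/69.94), so ln α = ½ ln(1.05705) = 0.02774.
Need α^N ≥ 34.4 ⇒ N ≥ ln(34.4) / ln α = 3.538 / 0.02774 = 127.54.
Rounding up, N = 128 stages.

128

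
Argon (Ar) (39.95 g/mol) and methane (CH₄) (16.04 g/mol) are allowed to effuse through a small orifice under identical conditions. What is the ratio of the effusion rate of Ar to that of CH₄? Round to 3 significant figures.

0.634

By Graham's law, rate_Ar/rate_CH₄ = √(M_CH₄/M_Ar) = √(16.04/39.95) = √0.4015 = 0.634.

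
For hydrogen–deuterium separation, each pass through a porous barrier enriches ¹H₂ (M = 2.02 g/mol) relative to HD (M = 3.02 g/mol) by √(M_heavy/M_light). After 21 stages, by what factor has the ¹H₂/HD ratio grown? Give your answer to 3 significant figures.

Each stage multiplies the ratio by α = √(3.02/2.02), so after 21 stages the overall factor is α^21 = (3.02/2.02)^(21/2).
= 1.49505^(21/2) = 68.2.

68.2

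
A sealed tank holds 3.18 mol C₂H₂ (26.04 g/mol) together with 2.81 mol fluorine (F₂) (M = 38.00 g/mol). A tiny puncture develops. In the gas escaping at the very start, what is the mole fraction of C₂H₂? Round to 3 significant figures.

0.578

The effusion rate of species i is ∝ p_i/√M_i ∝ n_i/√M_i.
Mole fraction of C₂H₂ in the effusate = (n_C₂H₂/√M_C₂H₂) / (n_C₂H₂/√M_C₂H₂ + n_F₂/√M_F₂)
= (3.18/√26.04) / (3.18/√26.04 + 2.81/√38.00) = 0.6232/(0.6232 + 0.4558) = 0.578.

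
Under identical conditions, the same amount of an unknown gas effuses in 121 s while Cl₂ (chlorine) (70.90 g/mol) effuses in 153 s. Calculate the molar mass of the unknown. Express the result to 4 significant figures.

44.34 g/mol

By Graham's law, t_X/t_Cl₂ = √(M_X/M_Cl₂).
121/153 = 0.7908 = √(M_X/70.90)
M_X = 70.90 × 0.7908² = 70.90 × 0.6254 = 44.34 g/mol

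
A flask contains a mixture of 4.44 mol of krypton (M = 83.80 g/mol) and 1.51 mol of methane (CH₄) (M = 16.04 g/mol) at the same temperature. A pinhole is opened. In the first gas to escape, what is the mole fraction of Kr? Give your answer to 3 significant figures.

Each component's effusion rate ∝ (its partial pressure)·(1/√M) ∝ n_i/√M_i.
x_Kr(eff) = (n_Kr/√M_Kr) / (n_Kr/√M_Kr + n_CH₄/√M_CH₄)
= (4.44/√83.80) / (4.44/√83.80 + 1.51/√16.04) = 0.4850/(0.4850 + 0.3770) = 0.563.

0.563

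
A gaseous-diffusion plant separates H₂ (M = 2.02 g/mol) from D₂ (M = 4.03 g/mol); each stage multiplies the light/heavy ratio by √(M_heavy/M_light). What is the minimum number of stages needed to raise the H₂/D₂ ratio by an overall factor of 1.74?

Per stage α = (4.03/2.02)^(1/2) = 1.99505^0.5, giving ln α = 0.3453.
Need α^N ≥ 1.74 ⇒ N ≥ ln(1.74) / ln α = 0.5539 / 0.3453 = 1.60.
Minimum whole number of stages: N = 2.

2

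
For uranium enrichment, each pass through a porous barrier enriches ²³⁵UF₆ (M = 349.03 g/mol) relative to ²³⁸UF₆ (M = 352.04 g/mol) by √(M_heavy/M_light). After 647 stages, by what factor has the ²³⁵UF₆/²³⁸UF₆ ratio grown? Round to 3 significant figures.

16.1

Each stage multiplies the ratio by α = √(352.04/349.03), so after 647 stages the overall factor is α^647 = (352.04/349.03)^(647/2).
= 1.00862^(647/2) = 16.1.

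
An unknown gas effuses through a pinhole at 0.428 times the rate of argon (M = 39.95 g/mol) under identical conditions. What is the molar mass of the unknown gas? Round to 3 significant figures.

Since effusion rate ∝ 1/√M, rate_X/rate_Ar = √(M_Ar/M_X).
0.428 = √(39.95/M_X)
M_X = 39.95 / 0.428² = 39.95 / 0.1832 = 218 g/mol

218 g/mol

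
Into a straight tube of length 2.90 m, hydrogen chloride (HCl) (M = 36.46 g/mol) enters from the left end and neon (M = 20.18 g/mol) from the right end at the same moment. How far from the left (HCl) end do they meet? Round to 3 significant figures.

The fronts meet when d_HCl + d_Ne = L with d_HCl/d_Ne = √(M_Ne/M_HCl) (Graham's law). Here √(M_Ne/M_HCl) = √(20.18/36.46) = 0.7440.
With d_HCl + d_Ne = 2.90 m, d_Ne = 2.90/(1 + 0.7440) = 1.663 m.
d_HCl = 2.90 − 1.663 = 1.24 m.

1.24 m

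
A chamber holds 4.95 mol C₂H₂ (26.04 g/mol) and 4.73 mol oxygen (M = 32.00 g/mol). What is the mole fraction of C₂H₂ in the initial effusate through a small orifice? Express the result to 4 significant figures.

Rate_i ∝ x_i/√M_i (Graham's law weighted by mole fraction), so the effusate composition follows n_i/√M_i.
x_C₂H₂(eff) = (n_C₂H₂/√M_C₂H₂) / (n_C₂H₂/√M_C₂H₂ + n_O₂/√M_O₂)
= (4.95/√26.04) / (4.95/√26.04 + 4.73/√32.00) = 0.9700/(0.9700 + 0.8362) = 0.5371.

0.5371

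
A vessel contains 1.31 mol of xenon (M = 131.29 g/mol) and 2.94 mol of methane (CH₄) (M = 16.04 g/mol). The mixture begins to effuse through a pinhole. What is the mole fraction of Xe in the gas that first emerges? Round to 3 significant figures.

0.135

Effusion rate of each component ∝ n_i/√M_i (partial pressure × 1/√M).
So x_Xe in the escaping gas = (n_Xe/√M_Xe) / Σ(n_i/√M_i)
= (1.31/√131.29) / (1.31/√131.29 + 2.94/√16.04) = 0.1143/(0.1143 + 0.7341) = 0.135.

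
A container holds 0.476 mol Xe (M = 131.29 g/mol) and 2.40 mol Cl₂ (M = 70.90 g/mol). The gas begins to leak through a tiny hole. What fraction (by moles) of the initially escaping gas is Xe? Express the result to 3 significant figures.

Effusion rate of each component ∝ n_i/√M_i (partial pressure × 1/√M).
x_Xe(eff) = (n_Xe/√M_Xe) / (n_Xe/√M_Xe + n_Cl₂/√M_Cl₂)
= (0.476/√131.29) / (0.476/√131.29 + 2.40/√70.90) = 0.04154/(0.04154 + 0.2850) = 0.127.

0.127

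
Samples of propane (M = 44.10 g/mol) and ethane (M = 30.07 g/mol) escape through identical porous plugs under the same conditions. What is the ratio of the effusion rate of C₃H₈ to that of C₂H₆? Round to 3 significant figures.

From Graham's law, rate_C₃H₈/rate_C₂H₆ = √(M_C₂H₆/M_C₃H₈) = √(30.07/44.10) = √0.6819 = 0.826.

0.826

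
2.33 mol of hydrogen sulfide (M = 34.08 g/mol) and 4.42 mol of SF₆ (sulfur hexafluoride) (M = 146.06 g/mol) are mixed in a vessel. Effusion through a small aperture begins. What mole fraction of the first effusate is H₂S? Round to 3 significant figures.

0.522

Rate_i ∝ x_i/√M_i (Graham's law weighted by mole fraction), so the effusate composition follows n_i/√M_i.
Mole fraction of H₂S in the effusate = (n_H₂S/√M_H₂S) / (n_H₂S/√M_H₂S + n_SF₆/√M_SF₆)
= (2.33/√34.08) / (2.33/√34.08 + 4.42/√146.06) = 0.3991/(0.3991 + 0.3657) = 0.522.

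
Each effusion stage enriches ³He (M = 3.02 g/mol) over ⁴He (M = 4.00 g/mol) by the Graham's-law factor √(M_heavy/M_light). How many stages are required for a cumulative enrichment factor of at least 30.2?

25

With α = √(4.00/3.02) per stage, ln α = ½ ln(1.32450) = 0.1405.
Need α^N ≥ 30.2 ⇒ N ≥ ln(30.2) / ln α = 3.408 / 0.1405 = 24.25.
Minimum whole number of stages: N = 25.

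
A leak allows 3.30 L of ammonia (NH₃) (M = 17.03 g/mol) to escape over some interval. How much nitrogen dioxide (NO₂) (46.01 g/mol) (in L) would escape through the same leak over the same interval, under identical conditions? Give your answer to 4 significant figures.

Since effusion rate ∝ 1/√M, rate_NO₂/rate_NH₃ = √(M_NH₃/M_NO₂) = √(17.03/46.01) = √0.3701 = 0.6084.
So the volume for NO₂ is 3.30 × 0.6084 = 2.008 L.

2.008 L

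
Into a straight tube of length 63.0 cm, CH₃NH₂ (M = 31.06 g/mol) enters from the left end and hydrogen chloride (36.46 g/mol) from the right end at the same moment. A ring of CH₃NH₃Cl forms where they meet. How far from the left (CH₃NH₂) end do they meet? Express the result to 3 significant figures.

Distances travelled in equal time are proportional to diffusion rates, so d_CH₃NH₂/d_HCl = √(M_HCl/M_CH₃NH₂) = √(36.46/31.06) = 1.083.
With d_CH₃NH₂ + d_HCl = 63.0 cm, d_HCl = 63.0/(1 + 1.083) = 30.24 cm.
d_CH₃NH₂ = 63.0 − 30.24 = 32.8 cm.

32.8 cm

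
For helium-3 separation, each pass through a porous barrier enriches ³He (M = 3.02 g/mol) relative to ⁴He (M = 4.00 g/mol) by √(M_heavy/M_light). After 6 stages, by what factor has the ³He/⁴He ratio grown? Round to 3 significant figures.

The single-stage factor is √(M_heavy/M_light), so 6 stages give [√(4.00/3.02)]^6 = (4.00/3.02)^(6/2).
= 1.32450^3 = 2.32.

2.32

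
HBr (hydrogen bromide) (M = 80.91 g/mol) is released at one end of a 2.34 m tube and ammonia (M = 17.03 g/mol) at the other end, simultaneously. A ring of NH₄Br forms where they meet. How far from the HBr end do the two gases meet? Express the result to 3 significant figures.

0.736 m

The fronts meet when d_HBr + d_NH₃ = L with d_HBr/d_NH₃ = √(M_NH₃/M_HBr) (Graham's law). Here √(M_NH₃/M_HBr) = √(17.03/80.91) = 0.4588.
With d_HBr + d_NH₃ = 2.34 m, d_NH₃ = 2.34/(1 + 0.4588) = 1.604 m.
d_HBr = 2.34 − 1.604 = 0.736 m.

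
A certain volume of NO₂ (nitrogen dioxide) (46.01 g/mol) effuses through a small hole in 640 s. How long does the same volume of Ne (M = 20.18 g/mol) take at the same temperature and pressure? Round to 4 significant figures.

By Graham's law, t_Ne/t_NO₂ = √(M_Ne/M_NO₂) = √(20.18/46.01) = √0.4386 = 0.6623.
So the time for Ne is 640 × 0.6623 = 423.9 s.

423.9 s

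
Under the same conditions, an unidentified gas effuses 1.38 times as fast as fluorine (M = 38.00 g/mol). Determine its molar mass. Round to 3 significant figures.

By Graham's law, rate_X/rate_F₂ = √(M_F₂/M_X).
1.38 = √(38.00/M_X)
M_X = 38.00 / 1.38² = 38.00 / 1.904 = 20.0 g/mol

20.0 g/mol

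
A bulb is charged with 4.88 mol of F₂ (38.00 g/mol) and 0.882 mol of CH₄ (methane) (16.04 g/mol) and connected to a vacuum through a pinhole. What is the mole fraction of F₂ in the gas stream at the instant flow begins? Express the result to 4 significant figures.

Each component's effusion rate ∝ (its partial pressure)·(1/√M) ∝ n_i/√M_i.
Mole fraction of F₂ in the effusate = (n_F₂/√M_F₂) / (n_F₂/√M_F₂ + n_CH₄/√M_CH₄)
= (4.88/√38.00) / (4.88/√38.00 + 0.882/√16.04) = 0.7916/(0.7916 + 0.2202) = 0.7824.

0.7824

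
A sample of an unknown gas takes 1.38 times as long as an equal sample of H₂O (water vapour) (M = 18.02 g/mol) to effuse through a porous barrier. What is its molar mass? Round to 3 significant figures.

34.3 g/mol

Using Graham's law: t_X/t_H₂O = √(M_X/M_H₂O).
1.38 = √(M_X/18.02)
M_X = 18.02 × 1.38² = 18.02 × 1.904 = 34.3 g/mol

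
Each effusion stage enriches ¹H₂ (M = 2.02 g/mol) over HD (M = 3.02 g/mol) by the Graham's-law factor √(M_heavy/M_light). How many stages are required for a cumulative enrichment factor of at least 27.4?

With α = √(3.02/2.02) per stage, ln α = ½ ln(1.49505) = 0.2011.
Need α^N ≥ 27.4 ⇒ N ≥ ln(27.4) / ln α = 3.311 / 0.2011 = 16.46.
Rounding up, N = 17 stages.

17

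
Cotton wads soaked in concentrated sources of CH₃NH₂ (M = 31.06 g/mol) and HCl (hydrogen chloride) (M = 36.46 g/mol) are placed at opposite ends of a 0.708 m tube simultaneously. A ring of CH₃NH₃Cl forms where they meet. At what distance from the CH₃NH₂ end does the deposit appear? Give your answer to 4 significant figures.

Graham's law gives d_CH₃NH₂/d_HCl = rate_CH₃NH₂/rate_HCl = √(M_HCl/M_CH₃NH₂) = √(36.46/31.06) = 1.083.
With d_CH₃NH₂ + d_HCl = 0.708 m, d_HCl = 0.708/(1 + 1.083) = 0.3398 m.
d_CH₃NH₂ = 0.708 − 0.3398 = 0.3682 m.

0.3682 m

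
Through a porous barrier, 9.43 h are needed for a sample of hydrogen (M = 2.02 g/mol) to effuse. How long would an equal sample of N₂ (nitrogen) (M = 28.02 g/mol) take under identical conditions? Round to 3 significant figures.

35.1 h

From Graham's law, t_N₂/t_H₂ = √(M_N₂/M_H₂) = √(28.02/2.02) = √13.87 = 3.724.
So the time for N₂ is 9.43 × 3.724 = 35.1 h.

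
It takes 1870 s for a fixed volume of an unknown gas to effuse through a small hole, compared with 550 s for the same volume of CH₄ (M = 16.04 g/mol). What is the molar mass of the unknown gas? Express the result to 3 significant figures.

185 g/mol

Using Graham's law: t_X/t_CH₄ = √(M_X/M_CH₄).
1870/550 = 3.400 = √(M_X/16.04)
M_X = 16.04 × 3.400² = 16.04 × 11.56 = 185 g/mol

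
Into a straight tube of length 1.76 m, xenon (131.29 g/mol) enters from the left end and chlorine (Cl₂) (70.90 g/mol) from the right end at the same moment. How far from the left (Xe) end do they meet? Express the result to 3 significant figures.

0.746 m

In equal time, each gas travels a distance ∝ its rate ∝ 1/√M, so d_Xe/d_Cl₂ = √(M_Cl₂/M_Xe) = √(70.90/131.29) = 0.7349.
With d_Xe + d_Cl₂ = 1.76 m, d_Cl₂ = 1.76/(1 + 0.7349) = 1.014 m.
d_Xe = 1.76 − 1.014 = 0.746 m.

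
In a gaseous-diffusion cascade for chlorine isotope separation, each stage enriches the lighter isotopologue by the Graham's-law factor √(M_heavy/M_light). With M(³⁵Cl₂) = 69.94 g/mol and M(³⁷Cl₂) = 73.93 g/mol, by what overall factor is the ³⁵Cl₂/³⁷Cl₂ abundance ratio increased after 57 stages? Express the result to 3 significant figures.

After 57 stages the ratio has grown by (√(73.93/69.94))^57 = (73.93/69.94)^(57/2).
= 1.05705^(57/2) = 4.86.

4.86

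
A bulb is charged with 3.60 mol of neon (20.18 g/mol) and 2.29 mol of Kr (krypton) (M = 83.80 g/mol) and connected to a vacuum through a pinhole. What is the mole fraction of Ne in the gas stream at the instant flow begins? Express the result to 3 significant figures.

Effusion rate of each component ∝ n_i/√M_i (partial pressure × 1/√M).
x_Ne(eff) = (n_Ne/√M_Ne) / (n_Ne/√M_Ne + n_Kr/√M_Kr)
= (3.60/√20.18) / (3.60/√20.18 + 2.29/√83.80) = 0.8014/(0.8014 + 0.2502) = 0.762.

0.762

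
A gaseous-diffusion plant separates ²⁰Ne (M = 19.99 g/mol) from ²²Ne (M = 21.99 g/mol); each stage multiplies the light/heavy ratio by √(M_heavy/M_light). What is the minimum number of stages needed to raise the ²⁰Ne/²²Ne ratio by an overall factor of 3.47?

With α = √(21.99/19.99) per stage, ln α = ½ ln(1.10005) = 0.04768.
Need α^N ≥ 3.47 ⇒ N ≥ ln(3.47) / ln α = 1.244 / 0.04768 = 26.10.
Minimum whole number of stages: N = 27.

27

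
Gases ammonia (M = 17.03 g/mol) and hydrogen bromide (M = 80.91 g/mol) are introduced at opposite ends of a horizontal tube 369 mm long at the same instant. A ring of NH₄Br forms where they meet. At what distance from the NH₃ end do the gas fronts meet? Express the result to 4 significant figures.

The fronts meet when d_NH₃ + d_HBr = L with d_NH₃/d_HBr = √(M_HBr/M_NH₃) (Graham's law). Here √(M_HBr/M_NH₃) = √(80.91/17.03) = 2.180.
With d_NH₃ + d_HBr = 369 mm, d_HBr = 369/(1 + 2.180) = 116.0 mm.
d_NH₃ = 369 − 116.0 = 253.0 mm.

253.0 mm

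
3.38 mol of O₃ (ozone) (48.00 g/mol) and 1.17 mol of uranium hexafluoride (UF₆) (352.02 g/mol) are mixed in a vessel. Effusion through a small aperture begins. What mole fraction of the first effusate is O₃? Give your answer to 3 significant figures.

Rate_i ∝ x_i/√M_i (Graham's law weighted by mole fraction), so the effusate composition follows n_i/√M_i.
So x_O₃ in the escaping gas = (n_O₃/√M_O₃) / Σ(n_i/√M_i)
= (3.38/√48.00) / (3.38/√48.00 + 1.17/√352.02) = 0.4879/(0.4879 + 0.06236) = 0.887.

0.887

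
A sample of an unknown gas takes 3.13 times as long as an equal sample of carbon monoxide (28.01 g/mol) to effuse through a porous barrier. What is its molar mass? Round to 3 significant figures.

From Graham's law, t_X/t_CO = √(M_X/M_CO).
3.13 = √(M_X/28.01)
M_X = 28.01 × 3.13² = 28.01 × 9.797 = 274 g/mol

274 g/mol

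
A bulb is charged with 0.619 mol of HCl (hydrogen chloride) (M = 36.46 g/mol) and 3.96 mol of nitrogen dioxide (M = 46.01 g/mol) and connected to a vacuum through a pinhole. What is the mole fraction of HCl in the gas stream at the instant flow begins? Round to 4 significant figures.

Each component's effusion rate ∝ (its partial pressure)·(1/√M) ∝ n_i/√M_i.
x_HCl(eff) = (n_HCl/√M_HCl) / (n_HCl/√M_HCl + n_NO₂/√M_NO₂)
= (0.619/√36.46) / (0.619/√36.46 + 3.96/√46.01) = 0.1025/(0.1025 + 0.5838) = 0.1494.

0.1494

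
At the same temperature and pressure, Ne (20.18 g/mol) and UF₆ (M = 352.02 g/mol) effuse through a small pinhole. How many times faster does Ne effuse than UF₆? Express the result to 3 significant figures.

From Graham's law, rate_Ne/rate_UF₆ = √(M_UF₆/M_Ne) = √(352.02/20.18) = √17.44 = 4.18.

4.18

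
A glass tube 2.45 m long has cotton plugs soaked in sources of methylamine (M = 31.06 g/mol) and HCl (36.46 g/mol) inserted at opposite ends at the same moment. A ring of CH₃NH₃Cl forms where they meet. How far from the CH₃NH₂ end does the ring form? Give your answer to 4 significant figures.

1.274 m

The fronts meet when d_CH₃NH₂ + d_HCl = L with d_CH₃NH₂/d_HCl = √(M_HCl/M_CH₃NH₂) (Graham's law). Here √(M_HCl/M_CH₃NH₂) = √(36.46/31.06) = 1.083.
With d_CH₃NH₂ + d_HCl = 2.45 m, d_HCl = 2.45/(1 + 1.083) = 1.176 m.
d_CH₃NH₂ = 2.45 − 1.176 = 1.274 m.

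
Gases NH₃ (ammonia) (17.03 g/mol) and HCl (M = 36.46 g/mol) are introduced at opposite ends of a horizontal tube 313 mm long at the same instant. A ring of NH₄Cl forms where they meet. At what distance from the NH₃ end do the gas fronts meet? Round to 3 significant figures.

186 mm

The fronts meet when d_NH₃ + d_HCl = L with d_NH₃/d_HCl = √(M_HCl/M_NH₃) (Graham's law). Here √(M_HCl/M_NH₃) = √(36.46/17.03) = 1.463.
With d_NH₃ + d_HCl = 313 mm, d_HCl = 313/(1 + 1.463) = 127.1 mm.
d_NH₃ = 313 − 127.1 = 186 mm.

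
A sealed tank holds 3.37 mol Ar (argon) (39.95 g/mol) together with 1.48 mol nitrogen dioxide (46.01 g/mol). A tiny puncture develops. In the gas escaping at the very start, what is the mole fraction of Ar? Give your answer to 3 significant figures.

Each component's effusion rate ∝ (its partial pressure)·(1/√M) ∝ n_i/√M_i.
x_Ar(eff) = (n_Ar/√M_Ar) / (n_Ar/√M_Ar + n_NO₂/√M_NO₂)
= (3.37/√39.95) / (3.37/√39.95 + 1.48/√46.01) = 0.5332/(0.5332 + 0.2182) = 0.710.

0.710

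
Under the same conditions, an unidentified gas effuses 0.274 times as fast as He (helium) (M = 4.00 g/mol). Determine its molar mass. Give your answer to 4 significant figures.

Using Graham's law: rate_X/rate_He = √(M_He/M_X).
0.274 = √(4.00/M_X)
M_X = 4.00 / 0.274² = 4.00 / 0.07508 = 53.28 g/mol

53.28 g/mol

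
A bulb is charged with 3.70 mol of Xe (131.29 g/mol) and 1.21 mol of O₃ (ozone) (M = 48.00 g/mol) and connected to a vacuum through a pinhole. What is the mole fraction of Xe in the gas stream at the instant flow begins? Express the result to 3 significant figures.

The effusion rate of species i is ∝ p_i/√M_i ∝ n_i/√M_i.
Mole fraction of Xe in the effusate = (n_Xe/√M_Xe) / (n_Xe/√M_Xe + n_O₃/√M_O₃)
= (3.70/√131.29) / (3.70/√131.29 + 1.21/√48.00) = 0.3229/(0.3229 + 0.1746) = 0.649.

0.649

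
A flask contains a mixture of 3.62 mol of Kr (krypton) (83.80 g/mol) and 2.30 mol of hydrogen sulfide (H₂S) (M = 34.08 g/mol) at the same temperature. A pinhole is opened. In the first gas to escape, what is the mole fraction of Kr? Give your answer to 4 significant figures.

0.5009

Rate_i ∝ x_i/√M_i (Graham's law weighted by mole fraction), so the effusate composition follows n_i/√M_i.
So x_Kr in the escaping gas = (n_Kr/√M_Kr) / Σ(n_i/√M_i)
= (3.62/√83.80) / (3.62/√83.80 + 2.30/√34.08) = 0.3954/(0.3954 + 0.3940) = 0.5009.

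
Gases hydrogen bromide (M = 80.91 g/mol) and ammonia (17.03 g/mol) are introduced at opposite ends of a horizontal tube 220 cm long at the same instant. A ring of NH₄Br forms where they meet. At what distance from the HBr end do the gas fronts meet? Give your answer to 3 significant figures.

Distances travelled in equal time are proportional to diffusion rates, so d_HBr/d_NH₃ = √(M_NH₃/M_HBr) = √(17.03/80.91) = 0.4588.
With d_HBr + d_NH₃ = 220 cm, d_NH₃ = 220/(1 + 0.4588) = 150.8 cm.
d_HBr = 220 − 150.8 = 69.2 cm.

69.2 cm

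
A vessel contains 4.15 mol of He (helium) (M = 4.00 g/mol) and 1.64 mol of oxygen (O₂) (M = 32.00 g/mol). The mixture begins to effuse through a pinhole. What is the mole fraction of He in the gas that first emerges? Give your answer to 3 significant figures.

Effusion rate of each component ∝ n_i/√M_i (partial pressure × 1/√M).
x_He(eff) = (n_He/√M_He) / (n_He/√M_He + n_O₂/√M_O₂)
= (4.15/√4.00) / (4.15/√4.00 + 1.64/√32.00) = 2.075/(2.075 + 0.2899) = 0.877.

0.877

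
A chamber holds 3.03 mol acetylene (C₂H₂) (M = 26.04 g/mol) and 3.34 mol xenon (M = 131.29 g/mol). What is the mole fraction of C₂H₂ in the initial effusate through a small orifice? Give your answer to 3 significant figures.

0.671

Rate_i ∝ x_i/√M_i (Graham's law weighted by mole fraction), so the effusate composition follows n_i/√M_i.
Mole fraction of C₂H₂ in the effusate = (n_C₂H₂/√M_C₂H₂) / (n_C₂H₂/√M_C₂H₂ + n_Xe/√M_Xe)
= (3.03/√26.04) / (3.03/√26.04 + 3.34/√131.29) = 0.5938/(0.5938 + 0.2915) = 0.671.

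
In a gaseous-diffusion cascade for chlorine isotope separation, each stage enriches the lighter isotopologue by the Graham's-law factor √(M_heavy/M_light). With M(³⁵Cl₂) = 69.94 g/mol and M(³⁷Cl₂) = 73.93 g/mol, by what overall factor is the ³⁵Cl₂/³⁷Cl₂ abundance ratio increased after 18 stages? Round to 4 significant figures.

After 18 stages the ratio has grown by (√(73.93/69.94))^18 = (73.93/69.94)^(18/2).
= 1.05705^9 = 1.648.

1.648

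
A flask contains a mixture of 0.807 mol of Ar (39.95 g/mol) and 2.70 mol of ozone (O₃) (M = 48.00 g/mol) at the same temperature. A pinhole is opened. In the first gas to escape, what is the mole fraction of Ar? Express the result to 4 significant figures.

0.2468

Rate_i ∝ x_i/√M_i (Graham's law weighted by mole fraction), so the effusate composition follows n_i/√M_i.
x_Ar(eff) = (n_Ar/√M_Ar) / (n_Ar/√M_Ar + n_O₃/√M_O₃)
= (0.807/√39.95) / (0.807/√39.95 + 2.70/√48.00) = 0.1277/(0.1277 + 0.3897) = 0.2468.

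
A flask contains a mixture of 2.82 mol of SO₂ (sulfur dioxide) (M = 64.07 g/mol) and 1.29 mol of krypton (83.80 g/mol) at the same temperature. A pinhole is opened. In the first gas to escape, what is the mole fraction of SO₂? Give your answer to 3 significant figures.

0.714

Rate_i ∝ x_i/√M_i (Graham's law weighted by mole fraction), so the effusate composition follows n_i/√M_i.
x_SO₂(eff) = (n_SO₂/√M_SO₂) / (n_SO₂/√M_SO₂ + n_Kr/√M_Kr)
= (2.82/√64.07) / (2.82/√64.07 + 1.29/√83.80) = 0.3523/(0.3523 + 0.1409) = 0.714.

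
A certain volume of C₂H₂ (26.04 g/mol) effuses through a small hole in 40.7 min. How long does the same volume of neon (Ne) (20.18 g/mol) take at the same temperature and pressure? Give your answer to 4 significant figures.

35.83 min

By Graham's law, t_Ne/t_C₂H₂ = √(M_Ne/M_C₂H₂) = √(20.18/26.04) = √0.7750 = 0.8803.
So the time for Ne is 40.7 × 0.8803 = 35.83 min.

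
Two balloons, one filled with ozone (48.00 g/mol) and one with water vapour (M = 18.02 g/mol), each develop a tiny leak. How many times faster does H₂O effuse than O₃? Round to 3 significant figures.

1.63

Since effusion rate ∝ 1/√M, rate_H₂O/rate_O₃ = √(M_O₃/M_H₂O) = √(48.00/18.02) = √2.664 = 1.63.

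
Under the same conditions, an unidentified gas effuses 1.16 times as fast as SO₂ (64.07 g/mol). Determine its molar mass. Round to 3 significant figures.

47.6 g/mol

Since effusion rate ∝ 1/√M, rate_X/rate_SO₂ = √(M_SO₂/M_X).
1.16 = √(64.07/M_X)
M_X = 64.07 / 1.16² = 64.07 / 1.346 = 47.6 g/mol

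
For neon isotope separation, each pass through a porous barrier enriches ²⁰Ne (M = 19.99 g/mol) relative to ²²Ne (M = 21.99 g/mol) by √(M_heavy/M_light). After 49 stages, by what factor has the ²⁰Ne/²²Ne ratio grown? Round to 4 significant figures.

After 49 stages the ratio has grown by (√(21.99/19.99))^49 = (21.99/19.99)^(49/2).
= 1.10005^(49/2) = 10.34.

10.34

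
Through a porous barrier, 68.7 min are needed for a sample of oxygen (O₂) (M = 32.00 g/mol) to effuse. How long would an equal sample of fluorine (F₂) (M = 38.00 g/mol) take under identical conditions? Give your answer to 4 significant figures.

74.86 min

Since effusion rate ∝ 1/√M, t_F₂/t_O₂ = √(M_F₂/M_O₂) = √(38.00/32.00) = √1.188 = 1.090.
So the time for F₂ is 68.7 × 1.090 = 74.86 min.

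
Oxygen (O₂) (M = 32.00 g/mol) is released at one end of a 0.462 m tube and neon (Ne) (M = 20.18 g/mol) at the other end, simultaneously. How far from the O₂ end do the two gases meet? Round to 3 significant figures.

Distances travelled in equal time are proportional to diffusion rates, so d_O₂/d_Ne = √(M_Ne/M_O₂) = √(20.18/32.00) = 0.7941.
With d_O₂ + d_Ne = 0.462 m, d_Ne = 0.462/(1 + 0.7941) = 0.2575 m.
d_O₂ = 0.462 − 0.2575 = 0.204 m.

0.204 m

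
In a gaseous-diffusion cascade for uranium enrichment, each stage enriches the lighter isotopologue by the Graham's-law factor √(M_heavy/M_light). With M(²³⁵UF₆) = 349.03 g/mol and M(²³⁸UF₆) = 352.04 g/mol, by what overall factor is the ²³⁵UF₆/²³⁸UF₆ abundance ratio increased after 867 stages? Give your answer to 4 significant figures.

Overall factor = α^867 with α = √(352.04/349.03), i.e. (352.04/349.03)^(867/2).
= 1.00862^(867/2) = 41.36.

41.36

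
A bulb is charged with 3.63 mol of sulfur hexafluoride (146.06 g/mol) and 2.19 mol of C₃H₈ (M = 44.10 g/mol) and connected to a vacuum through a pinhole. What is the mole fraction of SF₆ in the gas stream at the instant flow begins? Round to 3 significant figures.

0.477

The effusion rate of species i is ∝ p_i/√M_i ∝ n_i/√M_i.
So x_SF₆ in the escaping gas = (n_SF₆/√M_SF₆) / Σ(n_i/√M_i)
= (3.63/√146.06) / (3.63/√146.06 + 2.19/√44.10) = 0.3004/(0.3004 + 0.3298) = 0.477.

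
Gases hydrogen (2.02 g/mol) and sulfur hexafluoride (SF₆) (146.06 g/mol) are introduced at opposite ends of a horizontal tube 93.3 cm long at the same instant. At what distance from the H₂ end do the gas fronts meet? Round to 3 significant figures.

83.5 cm

Distances travelled in equal time are proportional to diffusion rates, so d_H₂/d_SF₆ = √(M_SF₆/M_H₂) = √(146.06/2.02) = 8.503.
With d_H₂ + d_SF₆ = 93.3 cm, d_SF₆ = 93.3/(1 + 8.503) = 9.818 cm.
d_H₂ = 93.3 − 9.818 = 83.5 cm.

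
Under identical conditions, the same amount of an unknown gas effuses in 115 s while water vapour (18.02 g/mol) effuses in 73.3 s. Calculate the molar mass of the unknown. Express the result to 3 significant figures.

From Graham's law, t_X/t_H₂O = √(M_X/M_H₂O).
115/73.3 = 1.569 = √(M_X/18.02)
M_X = 18.02 × 1.569² = 18.02 × 2.461 = 44.4 g/mol

44.4 g/mol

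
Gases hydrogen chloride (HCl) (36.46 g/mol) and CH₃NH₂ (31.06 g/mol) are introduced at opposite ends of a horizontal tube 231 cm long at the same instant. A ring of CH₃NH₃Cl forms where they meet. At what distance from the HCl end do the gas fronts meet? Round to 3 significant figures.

111 cm

In equal time, each gas travels a distance ∝ its rate ∝ 1/√M, so d_HCl/d_CH₃NH₂ = √(M_CH₃NH₂/M_HCl) = √(31.06/36.46) = 0.9230.
With d_HCl + d_CH₃NH₂ = 231 cm, d_CH₃NH₂ = 231/(1 + 0.9230) = 120.1 cm.
d_HCl = 231 − 120.1 = 111 cm.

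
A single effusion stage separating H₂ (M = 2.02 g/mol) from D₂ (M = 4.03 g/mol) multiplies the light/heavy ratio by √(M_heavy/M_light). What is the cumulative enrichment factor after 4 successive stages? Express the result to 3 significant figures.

3.98

Each stage multiplies the ratio by α = √(4.03/2.02), so after 4 stages the overall factor is α^4 = (4.03/2.02)^(4/2).
= 1.99505^2 = 3.98.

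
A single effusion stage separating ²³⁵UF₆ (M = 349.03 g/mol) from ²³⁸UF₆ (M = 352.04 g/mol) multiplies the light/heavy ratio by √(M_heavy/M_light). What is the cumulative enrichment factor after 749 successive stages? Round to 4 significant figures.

The single-stage factor is √(M_heavy/M_light), so 749 stages give [√(352.04/349.03)]^749 = (352.04/349.03)^(749/2).
= 1.00862^(749/2) = 24.92.

24.92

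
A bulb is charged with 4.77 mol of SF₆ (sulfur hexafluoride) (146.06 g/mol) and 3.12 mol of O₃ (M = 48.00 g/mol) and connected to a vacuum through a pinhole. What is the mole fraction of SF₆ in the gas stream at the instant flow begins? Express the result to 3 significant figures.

0.467

Effusion rate of each component ∝ n_i/√M_i (partial pressure × 1/√M).
So x_SF₆ in the escaping gas = (n_SF₆/√M_SF₆) / Σ(n_i/√M_i)
= (4.77/√146.06) / (4.77/√146.06 + 3.12/√48.00) = 0.3947/(0.3947 + 0.4503) = 0.467.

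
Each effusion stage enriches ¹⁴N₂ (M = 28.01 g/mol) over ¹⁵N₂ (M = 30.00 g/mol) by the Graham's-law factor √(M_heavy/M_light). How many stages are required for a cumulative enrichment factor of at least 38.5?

107

With α = √(30.00/28.01) per stage, ln α = ½ ln(1.07105) = 0.03432.
Need α^N ≥ 38.5 ⇒ N ≥ ln(38.5) / ln α = 3.651 / 0.03432 = 106.38.
Rounding up, N = 107 stages.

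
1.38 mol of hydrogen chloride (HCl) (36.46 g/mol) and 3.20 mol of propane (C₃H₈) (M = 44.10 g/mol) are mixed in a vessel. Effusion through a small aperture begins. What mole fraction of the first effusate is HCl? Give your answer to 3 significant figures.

0.322

Each component's effusion rate ∝ (its partial pressure)·(1/√M) ∝ n_i/√M_i.
x_HCl(eff) = (n_HCl/√M_HCl) / (n_HCl/√M_HCl + n_C₃H₈/√M_C₃H₈)
= (1.38/√36.46) / (1.38/√36.46 + 3.20/√44.10) = 0.2285/(0.2285 + 0.4819) = 0.322.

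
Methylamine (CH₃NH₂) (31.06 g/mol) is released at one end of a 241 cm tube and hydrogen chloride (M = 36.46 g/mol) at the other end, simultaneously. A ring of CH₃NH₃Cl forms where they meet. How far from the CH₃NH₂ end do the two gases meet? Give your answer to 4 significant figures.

125.3 cm

Graham's law gives d_CH₃NH₂/d_HCl = rate_CH₃NH₂/rate_HCl = √(M_HCl/M_CH₃NH₂) = √(36.46/31.06) = 1.083.
With d_CH₃NH₂ + d_HCl = 241 cm, d_HCl = 241/(1 + 1.083) = 115.7 cm.
d_CH₃NH₂ = 241 − 115.7 = 125.3 cm.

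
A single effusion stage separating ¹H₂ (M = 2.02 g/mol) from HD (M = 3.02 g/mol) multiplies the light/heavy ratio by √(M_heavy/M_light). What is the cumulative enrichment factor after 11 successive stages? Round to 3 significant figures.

9.13

The single-stage factor is √(M_heavy/M_light), so 11 stages give [√(3.02/2.02)]^11 = (3.02/2.02)^(11/2).
= 1.49505^(11/2) = 9.13.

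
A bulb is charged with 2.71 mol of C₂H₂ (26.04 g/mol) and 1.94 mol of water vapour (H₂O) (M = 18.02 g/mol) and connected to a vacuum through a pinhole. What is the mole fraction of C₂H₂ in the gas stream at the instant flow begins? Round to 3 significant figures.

0.537

Each component's effusion rate ∝ (its partial pressure)·(1/√M) ∝ n_i/√M_i.
So x_C₂H₂ in the escaping gas = (n_C₂H₂/√M_C₂H₂) / Σ(n_i/√M_i)
= (2.71/√26.04) / (2.71/√26.04 + 1.94/√18.02) = 0.5311/(0.5311 + 0.4570) = 0.537.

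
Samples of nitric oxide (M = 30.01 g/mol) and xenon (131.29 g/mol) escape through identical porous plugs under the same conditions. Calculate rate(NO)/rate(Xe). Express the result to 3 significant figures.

2.09

Graham's law gives rate_NO/rate_Xe = √(M_Xe/M_NO) = √(131.29/30.01) = √4.375 = 2.09.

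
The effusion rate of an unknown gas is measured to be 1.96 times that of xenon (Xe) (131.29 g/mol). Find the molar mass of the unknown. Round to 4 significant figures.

From Graham's law, rate_X/rate_Xe = √(M_Xe/M_X).
1.96 = √(131.29/M_X)
M_X = 131.29 / 1.96² = 131.29 / 3.842 = 34.18 g/mol

34.18 g/mol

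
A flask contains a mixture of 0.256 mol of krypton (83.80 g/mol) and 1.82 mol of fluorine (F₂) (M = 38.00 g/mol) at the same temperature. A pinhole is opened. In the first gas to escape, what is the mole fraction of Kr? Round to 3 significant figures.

Each component's effusion rate ∝ (its partial pressure)·(1/√M) ∝ n_i/√M_i.
x_Kr(eff) = (n_Kr/√M_Kr) / (n_Kr/√M_Kr + n_F₂/√M_F₂)
= (0.256/√83.80) / (0.256/√83.80 + 1.82/√38.00) = 0.02797/(0.02797 + 0.2952) = 0.0865.

0.0865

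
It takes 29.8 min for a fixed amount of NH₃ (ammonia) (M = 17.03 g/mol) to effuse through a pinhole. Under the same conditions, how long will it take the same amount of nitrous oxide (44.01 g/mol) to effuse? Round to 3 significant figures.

47.9 min

By Graham's law, t_N₂O/t_NH₃ = √(M_N₂O/M_NH₃) = √(44.01/17.03) = √2.584 = 1.608.
So the time for N₂O is 29.8 × 1.608 = 47.9 min.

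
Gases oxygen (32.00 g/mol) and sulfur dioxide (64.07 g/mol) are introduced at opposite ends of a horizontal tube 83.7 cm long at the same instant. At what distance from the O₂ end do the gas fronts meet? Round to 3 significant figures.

The fronts meet when d_O₂ + d_SO₂ = L with d_O₂/d_SO₂ = √(M_SO₂/M_O₂) (Graham's law). Here √(M_SO₂/M_O₂) = √(64.07/32.00) = 1.415.
With d_O₂ + d_SO₂ = 83.7 cm, d_SO₂ = 83.7/(1 + 1.415) = 34.66 cm.
d_O₂ = 83.7 − 34.66 = 49.0 cm.

49.0 cm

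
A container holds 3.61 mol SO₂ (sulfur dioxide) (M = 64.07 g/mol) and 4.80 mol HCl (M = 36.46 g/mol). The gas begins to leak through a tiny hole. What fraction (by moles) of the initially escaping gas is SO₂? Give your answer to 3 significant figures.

Rate_i ∝ x_i/√M_i (Graham's law weighted by mole fraction), so the effusate composition follows n_i/√M_i.
So x_SO₂ in the escaping gas = (n_SO₂/√M_SO₂) / Σ(n_i/√M_i)
= (3.61/√64.07) / (3.61/√64.07 + 4.80/√36.46) = 0.4510/(0.4510 + 0.7949) = 0.362.

0.362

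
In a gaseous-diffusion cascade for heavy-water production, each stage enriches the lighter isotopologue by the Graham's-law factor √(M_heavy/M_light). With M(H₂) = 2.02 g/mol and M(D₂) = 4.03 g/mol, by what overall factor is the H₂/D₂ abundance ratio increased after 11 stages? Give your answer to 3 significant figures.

The single-stage factor is √(M_heavy/M_light), so 11 stages give [√(4.03/2.02)]^11 = (4.03/2.02)^(11/2).
= 1.99505^(11/2) = 44.6.

44.6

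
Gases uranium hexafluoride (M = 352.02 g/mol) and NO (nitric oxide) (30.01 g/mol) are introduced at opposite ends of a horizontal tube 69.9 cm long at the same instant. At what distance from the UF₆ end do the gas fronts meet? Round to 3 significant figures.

In equal time, each gas travels a distance ∝ its rate ∝ 1/√M, so d_UF₆/d_NO = √(M_NO/M_UF₆) = √(30.01/352.02) = 0.2920.
With d_UF₆ + d_NO = 69.9 cm, d_NO = 69.9/(1 + 0.2920) = 54.10 cm.
d_UF₆ = 69.9 − 54.10 = 15.8 cm.

15.8 cm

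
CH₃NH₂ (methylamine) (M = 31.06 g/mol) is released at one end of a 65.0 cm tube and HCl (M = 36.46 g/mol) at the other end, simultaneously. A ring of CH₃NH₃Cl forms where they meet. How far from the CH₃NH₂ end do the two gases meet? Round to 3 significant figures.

Distances travelled in equal time are proportional to diffusion rates, so d_CH₃NH₂/d_HCl = √(M_HCl/M_CH₃NH₂) = √(36.46/31.06) = 1.083.
With d_CH₃NH₂ + d_HCl = 65.0 cm, d_HCl = 65.0/(1 + 1.083) = 31.20 cm.
d_CH₃NH₂ = 65.0 − 31.20 = 33.8 cm.

33.8 cm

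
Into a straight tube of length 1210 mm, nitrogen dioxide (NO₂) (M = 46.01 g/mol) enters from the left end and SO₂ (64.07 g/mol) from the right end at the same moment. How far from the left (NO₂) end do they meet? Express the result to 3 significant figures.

655 mm

Distances travelled in equal time are proportional to diffusion rates, so d_NO₂/d_SO₂ = √(M_SO₂/M_NO₂) = √(64.07/46.01) = 1.180.
With d_NO₂ + d_SO₂ = 1210 mm, d_SO₂ = 1210/(1 + 1.180) = 555.0 mm.
d_NO₂ = 1210 − 555.0 = 655 mm.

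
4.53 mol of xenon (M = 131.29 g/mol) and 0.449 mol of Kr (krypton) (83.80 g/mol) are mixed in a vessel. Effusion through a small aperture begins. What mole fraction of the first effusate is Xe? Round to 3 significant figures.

0.890

The effusion rate of species i is ∝ p_i/√M_i ∝ n_i/√M_i.
So x_Xe in the escaping gas = (n_Xe/√M_Xe) / Σ(n_i/√M_i)
= (4.53/√131.29) / (4.53/√131.29 + 0.449/√83.80) = 0.3954/(0.3954 + 0.04905) = 0.890.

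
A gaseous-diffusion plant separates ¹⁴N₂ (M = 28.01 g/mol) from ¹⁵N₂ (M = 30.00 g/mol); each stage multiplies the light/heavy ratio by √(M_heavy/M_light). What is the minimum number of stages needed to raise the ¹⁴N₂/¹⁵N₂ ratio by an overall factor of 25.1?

With α = √(30.00/28.01) per stage, ln α = ½ ln(1.07105) = 0.03432.
Need α^N ≥ 25.1 ⇒ N ≥ ln(25.1) / ln α = 3.223 / 0.03432 = 93.91.
Rounding up, N = 94 stages.

94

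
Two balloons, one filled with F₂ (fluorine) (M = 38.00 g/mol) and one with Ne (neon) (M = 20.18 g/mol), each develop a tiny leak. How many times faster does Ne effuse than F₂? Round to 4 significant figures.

By Graham's law, rate_Ne/rate_F₂ = √(M_F₂/M_Ne) = √(38.00/20.18) = √1.883 = 1.372.

1.372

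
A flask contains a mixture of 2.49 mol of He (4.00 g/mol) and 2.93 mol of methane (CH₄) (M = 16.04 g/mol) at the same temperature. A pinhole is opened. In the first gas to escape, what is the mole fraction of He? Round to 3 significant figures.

0.630

The effusion rate of species i is ∝ p_i/√M_i ∝ n_i/√M_i.
So x_He in the escaping gas = (n_He/√M_He) / Σ(n_i/√M_i)
= (2.49/√4.00) / (2.49/√4.00 + 2.93/√16.04) = 1.245/(1.245 + 0.7316) = 0.630.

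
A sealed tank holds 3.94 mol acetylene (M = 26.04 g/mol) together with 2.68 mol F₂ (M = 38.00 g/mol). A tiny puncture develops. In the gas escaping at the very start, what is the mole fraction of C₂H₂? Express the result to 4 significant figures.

Effusion rate of each component ∝ n_i/√M_i (partial pressure × 1/√M).
x_C₂H₂(eff) = (n_C₂H₂/√M_C₂H₂) / (n_C₂H₂/√M_C₂H₂ + n_F₂/√M_F₂)
= (3.94/√26.04) / (3.94/√26.04 + 2.68/√38.00) = 0.7721/(0.7721 + 0.4348) = 0.6398.

0.6398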